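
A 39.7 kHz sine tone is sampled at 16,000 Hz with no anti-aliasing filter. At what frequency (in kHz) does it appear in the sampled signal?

7.7 kHz

Nyquist = 16,000/2 = 8,000 Hz; 39,700 Hz exceeds it.
Alias = |39,700 − 2×16,000| = |39,700 − 32,000| = 7,700 Hz = 7.7 kHz.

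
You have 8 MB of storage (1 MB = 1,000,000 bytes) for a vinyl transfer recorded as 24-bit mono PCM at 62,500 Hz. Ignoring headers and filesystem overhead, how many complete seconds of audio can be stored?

42 seconds

Uncompressed byte rate = 62,500 × 3 × 1 = 187,500 bytes/s.
Capacity = 8 × 1,000,000 = 8,000,000 bytes.
8,000,000 / 187,500 ≈ 42.67 s → 42 seconds.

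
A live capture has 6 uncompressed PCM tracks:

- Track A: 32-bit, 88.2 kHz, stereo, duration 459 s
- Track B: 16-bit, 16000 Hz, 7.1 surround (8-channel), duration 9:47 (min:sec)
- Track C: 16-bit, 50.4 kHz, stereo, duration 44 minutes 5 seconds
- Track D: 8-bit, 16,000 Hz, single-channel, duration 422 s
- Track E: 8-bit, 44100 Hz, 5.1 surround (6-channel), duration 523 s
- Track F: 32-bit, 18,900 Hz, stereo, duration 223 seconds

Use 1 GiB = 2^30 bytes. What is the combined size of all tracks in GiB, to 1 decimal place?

Track A: 88,200 × 459 × 4 × 2 = 323,870,400 bytes.
Track B: 9:47 (min:sec) = 587 s; 16,000 × 587 × 2 × 8 = 150,272,000 bytes.
Track C: 44 minutes 5 seconds = 2,645 s; 50,400 × 2,645 × 2 × 2 = 533,232,000 bytes.
Track D: 16,000 × 422 × 1 × 1 = 6,752,000 bytes.
Track E: 44,100 × 523 × 1 × 6 = 138,385,800 bytes.
Track F: 18,900 × 223 × 4 × 2 = 33,717,600 bytes.
Total = 1,186,229,800 bytes = 1.1 GiB.

1.1 GiB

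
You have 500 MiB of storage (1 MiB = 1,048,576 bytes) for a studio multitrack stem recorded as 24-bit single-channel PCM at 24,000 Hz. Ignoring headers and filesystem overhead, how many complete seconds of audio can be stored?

Uncompressed byte rate = 24,000 × 3 × 1 = 72,000 bytes/s.
Capacity = 500 × 1,048,576 = 524,288,000 bytes.
524,288,000 / 72,000 ≈ 7281.78 s → 7,281 seconds.

7,281 seconds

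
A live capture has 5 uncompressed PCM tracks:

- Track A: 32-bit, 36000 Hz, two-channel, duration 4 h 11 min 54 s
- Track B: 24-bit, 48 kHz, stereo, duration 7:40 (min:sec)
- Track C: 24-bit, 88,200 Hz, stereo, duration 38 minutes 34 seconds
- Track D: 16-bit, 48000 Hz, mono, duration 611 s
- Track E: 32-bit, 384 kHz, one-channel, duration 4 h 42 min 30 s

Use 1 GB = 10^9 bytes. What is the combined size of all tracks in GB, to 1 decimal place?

31.8 GB

Track A: 4 h 11 min 54 s = 15,114 s; 36,000 × 15,114 × 4 × 2 = 4,352,832,000 bytes.
Track B: 7:40 (min:sec) = 460 s; 48,000 × 460 × 3 × 2 = 132,480,000 bytes.
Track C: 38 minutes 34 seconds = 2,314 s; 88,200 × 2,314 × 3 × 2 = 1,224,568,800 bytes.
Track D: 48,000 × 611 × 2 × 1 = 58,656,000 bytes.
Track E: 4 h 42 min 30 s = 16,950 s; 384,000 × 16,950 × 4 × 1 = 26,035,200,000 bytes.
Total = 31,803,736,800 bytes = 31.8 GB.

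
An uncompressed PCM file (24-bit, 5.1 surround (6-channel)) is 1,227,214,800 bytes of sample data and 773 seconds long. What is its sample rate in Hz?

88,200 Hz

Bytes = sample_rate × seconds × bytes_per_sample × channels.
sample_rate = 1,227,214,800 / (773 × 3 × 6) = 1,227,214,800 / 13,914 = 88,200 Hz.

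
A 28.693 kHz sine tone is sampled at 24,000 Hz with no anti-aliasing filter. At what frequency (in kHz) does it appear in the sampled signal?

4.693 kHz

Nyquist = 24,000/2 = 12,000 Hz; 28,693 Hz exceeds it.
Alias = |28,693 − 1×24,000| = |28,693 − 24,000| = 4,693 Hz = 4.693 kHz.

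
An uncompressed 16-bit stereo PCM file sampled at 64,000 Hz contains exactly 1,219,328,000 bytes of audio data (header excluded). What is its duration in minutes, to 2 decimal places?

Byte rate = 64,000 × 2 × 2 = 256,000 bytes/s.
Duration = 1,219,328,000 / 256,000 = 4,763 s.
4,763 s / 60 = 79.38 minutes.

79.38 minutes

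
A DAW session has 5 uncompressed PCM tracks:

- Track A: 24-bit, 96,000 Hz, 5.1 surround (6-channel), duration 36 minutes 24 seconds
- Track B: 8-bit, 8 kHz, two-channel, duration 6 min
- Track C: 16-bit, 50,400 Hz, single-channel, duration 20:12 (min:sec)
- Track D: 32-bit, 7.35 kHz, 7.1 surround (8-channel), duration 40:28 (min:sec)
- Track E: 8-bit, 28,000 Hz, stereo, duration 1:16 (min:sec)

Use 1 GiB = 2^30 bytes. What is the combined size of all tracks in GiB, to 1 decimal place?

4.2 GiB

Track A: 36 minutes 24 seconds = 2,184 s; 96,000 × 2,184 × 3 × 6 = 3,773,952,000 bytes.
Track B: 6 min = 360 s; 8,000 × 360 × 1 × 2 = 5,760,000 bytes.
Track C: 20:12 (min:sec) = 1,212 s; 50,400 × 1,212 × 2 × 1 = 122,169,600 bytes.
Track D: 40:28 (min:sec) = 2,428 s; 7,350 × 2,428 × 4 × 8 = 571,065,600 bytes.
Track E: 1:16 (min:sec) = 76 s; 28,000 × 76 × 1 × 2 = 4,256,000 bytes.
Total = 4,477,203,200 bytes = 4.2 GiB.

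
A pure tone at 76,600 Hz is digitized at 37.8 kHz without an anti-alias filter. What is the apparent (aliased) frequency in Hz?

Nyquist = 37,800/2 = 18,900 Hz; 76,600 Hz exceeds it.
Alias = |76,600 − 2×37,800| = |76,600 − 75,600| = 1,000 Hz.

1,000 Hz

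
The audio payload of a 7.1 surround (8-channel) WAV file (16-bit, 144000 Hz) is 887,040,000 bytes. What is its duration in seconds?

Byte rate = 144,000 × 2 × 8 = 2,304,000 bytes/s.
Duration = 887,040,000 / 2,304,000 = 385 s.

385 seconds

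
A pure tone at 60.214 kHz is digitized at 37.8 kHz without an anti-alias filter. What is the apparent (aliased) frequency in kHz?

Nyquist = 37,800/2 = 18,900 Hz; 60,214 Hz exceeds it.
Alias = |60,214 − 2×37,800| = |60,214 − 75,600| = 15,386 Hz = 15.386 kHz.

15.386 kHz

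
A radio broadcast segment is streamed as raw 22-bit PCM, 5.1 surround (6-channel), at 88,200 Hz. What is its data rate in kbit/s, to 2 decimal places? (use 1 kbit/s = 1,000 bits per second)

Bit rate = 88,200 × 22 × 6 = 11,642,400 bits/s.
= 11642.40 kbit/s.

11642.40 kbit/s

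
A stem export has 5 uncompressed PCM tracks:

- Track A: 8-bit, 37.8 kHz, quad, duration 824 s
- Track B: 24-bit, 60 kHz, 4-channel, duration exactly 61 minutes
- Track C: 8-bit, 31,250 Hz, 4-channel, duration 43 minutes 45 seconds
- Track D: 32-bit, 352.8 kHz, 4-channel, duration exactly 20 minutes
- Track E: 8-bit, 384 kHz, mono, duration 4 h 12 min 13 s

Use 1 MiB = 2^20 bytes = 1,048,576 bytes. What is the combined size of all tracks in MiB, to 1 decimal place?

Track A: 37,800 × 824 × 1 × 4 = 124,588,800 bytes.
Track B: exactly 61 minutes = 3,660 s; 60,000 × 3,660 × 3 × 4 = 2,635,200,000 bytes.
Track C: 43 minutes 45 seconds = 2,625 s; 31,250 × 2,625 × 1 × 4 = 328,125,000 bytes.
Track D: exactly 20 minutes = 1,200 s; 352,800 × 1,200 × 4 × 4 = 6,773,760,000 bytes.
Track E: 4 h 12 min 13 s = 15,133 s; 384,000 × 15,133 × 1 × 1 = 5,811,072,000 bytes.
Total = 15,672,745,800 bytes = 14946.7 MiB.

14946.7 MiB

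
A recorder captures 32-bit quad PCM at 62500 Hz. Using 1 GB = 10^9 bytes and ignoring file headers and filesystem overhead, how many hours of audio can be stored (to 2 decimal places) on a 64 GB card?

17.78 hours

Uncompressed byte rate = 62,500 × 4 × 4 = 1,000,000 bytes/s.
Capacity = 64 × 1,000,000,000 = 64,000,000,000 bytes.
64,000,000,000 / 1,000,000 ≈ 64000 s → 17.78 hours.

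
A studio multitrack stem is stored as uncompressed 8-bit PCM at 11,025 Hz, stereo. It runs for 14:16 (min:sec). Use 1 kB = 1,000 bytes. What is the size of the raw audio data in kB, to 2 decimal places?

Duration = 14:16 (min:sec) = 856 s.
Bytes = 11,025 samples/s × 856 s × 1 bytes/sample × 2 ch = 18,874,800 bytes.
18,874,800 / 1,000 = 18874.80 kB.

18874.80 kB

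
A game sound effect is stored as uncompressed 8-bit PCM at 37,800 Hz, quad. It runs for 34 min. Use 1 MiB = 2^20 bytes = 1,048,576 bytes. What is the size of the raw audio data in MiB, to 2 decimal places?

294.16 MiB

Duration = 34 min = 2,040 s.
Bytes = 37,800 samples/s × 2,040 s × 1 bytes/sample × 4 ch = 308,448,000 bytes.
308,448,000 / 1,048,576 = 294.16 MiB.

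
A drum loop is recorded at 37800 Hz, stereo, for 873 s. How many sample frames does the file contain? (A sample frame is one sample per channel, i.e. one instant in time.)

32,999,400 sample frames

37,800 samples/s × 873 s = 32,999,400 frames.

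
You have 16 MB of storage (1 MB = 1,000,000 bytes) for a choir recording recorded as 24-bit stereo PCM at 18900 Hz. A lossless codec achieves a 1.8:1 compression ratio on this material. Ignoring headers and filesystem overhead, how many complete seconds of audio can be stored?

253 seconds

Uncompressed byte rate = 18,900 × 3 × 2 = 113,400 bytes/s.
After 1.8:1 compression, effective rate ≈ 63000 bytes/s.
Capacity = 16 × 1,000,000 = 16,000,000 bytes.
16,000,000 / effective rate ≈ 253.97 s → 253 seconds.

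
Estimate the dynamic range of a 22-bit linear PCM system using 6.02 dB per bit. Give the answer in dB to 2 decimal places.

132.44 dB

22 × 6.02 = 132.44 dB.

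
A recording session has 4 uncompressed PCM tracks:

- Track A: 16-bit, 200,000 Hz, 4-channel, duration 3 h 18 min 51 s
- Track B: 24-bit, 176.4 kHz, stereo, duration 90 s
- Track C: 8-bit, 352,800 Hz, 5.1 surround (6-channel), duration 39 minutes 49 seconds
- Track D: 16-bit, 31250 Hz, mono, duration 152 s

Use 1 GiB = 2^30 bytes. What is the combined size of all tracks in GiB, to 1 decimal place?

Track A: 3 h 18 min 51 s = 11,931 s; 200,000 × 11,931 × 2 × 4 = 19,089,600,000 bytes.
Track B: 176,400 × 90 × 3 × 2 = 95,256,000 bytes.
Track C: 39 minutes 49 seconds = 2,389 s; 352,800 × 2,389 × 1 × 6 = 5,057,035,200 bytes.
Track D: 31,250 × 152 × 2 × 1 = 9,500,000 bytes.
Total = 24,251,391,200 bytes = 22.6 GiB.

22.6 GiB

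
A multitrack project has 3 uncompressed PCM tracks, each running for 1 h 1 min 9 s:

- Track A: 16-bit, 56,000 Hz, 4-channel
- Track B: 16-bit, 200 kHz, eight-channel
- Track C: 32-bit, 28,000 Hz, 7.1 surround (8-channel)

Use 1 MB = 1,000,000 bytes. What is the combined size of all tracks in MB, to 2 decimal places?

16671.94 MB

1 h 1 min 9 s = 3,669 s.
Track A: 56,000 × 3,669 × 2 × 4 = 1,643,712,000 bytes.
Track B: 200,000 × 3,669 × 2 × 8 = 11,740,800,000 bytes.
Track C: 28,000 × 3,669 × 4 × 8 = 3,287,424,000 bytes.
Total = 16,671,936,000 bytes = 16671.94 MB.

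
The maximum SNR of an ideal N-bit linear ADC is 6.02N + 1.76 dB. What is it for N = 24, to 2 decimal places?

6.02 × 24 + 1.76 = 146.24 dB.

146.24 dB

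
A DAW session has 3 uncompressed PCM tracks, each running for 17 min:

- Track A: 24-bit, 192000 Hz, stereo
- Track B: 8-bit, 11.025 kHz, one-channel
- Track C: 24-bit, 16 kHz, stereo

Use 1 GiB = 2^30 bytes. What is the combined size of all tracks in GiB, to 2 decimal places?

1.20 GiB

17 min = 1,020 s.
Track A: 192,000 × 1,020 × 3 × 2 = 1,175,040,000 bytes.
Track B: 11,025 × 1,020 × 1 × 1 = 11,245,500 bytes.
Track C: 16,000 × 1,020 × 3 × 2 = 97,920,000 bytes.
Total = 1,284,205,500 bytes = 1.20 GiB.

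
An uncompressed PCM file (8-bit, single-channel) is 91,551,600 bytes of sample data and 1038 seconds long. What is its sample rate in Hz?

88,200 Hz

Bytes = sample_rate × seconds × bytes_per_sample × channels.
sample_rate = 91,551,600 / (1,038 × 1 × 1) = 91,551,600 / 1,038 = 88,200 Hz.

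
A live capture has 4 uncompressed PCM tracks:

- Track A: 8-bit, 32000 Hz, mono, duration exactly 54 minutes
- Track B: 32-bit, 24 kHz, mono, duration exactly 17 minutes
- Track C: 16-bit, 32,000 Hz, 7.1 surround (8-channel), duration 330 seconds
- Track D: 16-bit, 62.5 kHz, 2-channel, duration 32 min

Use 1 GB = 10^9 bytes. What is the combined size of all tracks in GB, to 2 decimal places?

0.85 GB

Track A: exactly 54 minutes = 3,240 s; 32,000 × 3,240 × 1 × 1 = 103,680,000 bytes.
Track B: exactly 17 minutes = 1,020 s; 24,000 × 1,020 × 4 × 1 = 97,920,000 bytes.
Track C: 32,000 × 330 × 2 × 8 = 168,960,000 bytes.
Track D: 32 min = 1,920 s; 62,500 × 1,920 × 2 × 2 = 480,000,000 bytes.
Total = 850,560,000 bytes = 0.85 GB.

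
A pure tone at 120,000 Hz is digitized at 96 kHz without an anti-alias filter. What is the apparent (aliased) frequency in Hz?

Nyquist = 96,000/2 = 48,000 Hz; 120,000 Hz exceeds it.
Alias = |120,000 − 1×96,000| = |120,000 − 96,000| = 24,000 Hz.

24,000 Hz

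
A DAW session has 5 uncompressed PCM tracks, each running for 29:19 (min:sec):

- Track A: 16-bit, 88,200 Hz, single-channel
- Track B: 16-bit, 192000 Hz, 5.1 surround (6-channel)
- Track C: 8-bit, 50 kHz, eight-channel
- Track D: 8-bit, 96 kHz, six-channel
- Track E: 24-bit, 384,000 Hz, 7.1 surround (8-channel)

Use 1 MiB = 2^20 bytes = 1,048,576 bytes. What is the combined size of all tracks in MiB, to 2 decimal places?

21258.12 MiB

29:19 (min:sec) = 1,759 s.
Track A: 88,200 × 1,759 × 2 × 1 = 310,287,600 bytes.
Track B: 192,000 × 1,759 × 2 × 6 = 4,052,736,000 bytes.
Track C: 50,000 × 1,759 × 1 × 8 = 703,600,000 bytes.
Track D: 96,000 × 1,759 × 1 × 6 = 1,013,184,000 bytes.
Track E: 384,000 × 1,759 × 3 × 8 = 16,210,944,000 bytes.
Total = 22,290,751,600 bytes = 21258.12 MiB.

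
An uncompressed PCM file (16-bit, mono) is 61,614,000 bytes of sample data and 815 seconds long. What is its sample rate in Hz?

Bytes = sample_rate × seconds × bytes_per_sample × channels.
sample_rate = 61,614,000 / (815 × 2 × 1) = 61,614,000 / 1,630 = 37,800 Hz.

37,800 Hz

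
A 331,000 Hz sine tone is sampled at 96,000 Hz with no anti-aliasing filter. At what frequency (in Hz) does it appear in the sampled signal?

Nyquist = 96,000/2 = 48,000 Hz; 331,000 Hz exceeds it.
Alias = |331,000 − 3×96,000| = |331,000 − 288,000| = 43,000 Hz.

43,000 Hz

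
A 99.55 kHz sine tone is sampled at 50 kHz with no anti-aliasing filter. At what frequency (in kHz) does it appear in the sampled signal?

Nyquist = 50,000/2 = 25,000 Hz; 99,550 Hz exceeds it.
Alias = |99,550 − 2×50,000| = |99,550 − 100,000| = 450 Hz = 0.45 kHz.

0.45 kHz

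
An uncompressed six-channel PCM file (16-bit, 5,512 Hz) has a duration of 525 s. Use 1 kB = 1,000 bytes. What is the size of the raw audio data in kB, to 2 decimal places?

34725.60 kB

Bytes = 5,512 samples/s × 525 s × 2 bytes/sample × 6 ch = 34,725,600 bytes.
34,725,600 / 1,000 = 34725.60 kB.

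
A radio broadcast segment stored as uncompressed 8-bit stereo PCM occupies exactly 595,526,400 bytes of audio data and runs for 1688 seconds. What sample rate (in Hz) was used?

176,400 Hz

Bytes = sample_rate × seconds × bytes_per_sample × channels.
sample_rate = 595,526,400 / (1,688 × 1 × 2) = 595,526,400 / 3,376 = 176,400 Hz.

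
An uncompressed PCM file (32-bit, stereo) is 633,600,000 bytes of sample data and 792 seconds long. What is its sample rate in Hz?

Bytes = sample_rate × seconds × bytes_per_sample × channels.
sample_rate = 633,600,000 / (792 × 4 × 2) = 633,600,000 / 6,336 = 100,000 Hz.

100,000 Hz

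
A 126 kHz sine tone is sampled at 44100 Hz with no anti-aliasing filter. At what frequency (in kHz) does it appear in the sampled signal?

Nyquist = 44,100/2 = 22,050 Hz; 126,000 Hz exceeds it.
Alias = |126,000 − 3×44,100| = |126,000 − 132,300| = 6,300 Hz = 6.3 kHz.

6.3 kHz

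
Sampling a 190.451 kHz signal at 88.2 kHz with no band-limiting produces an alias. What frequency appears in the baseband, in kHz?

14.051 kHz

Nyquist = 88,200/2 = 44,100 Hz; 190,451 Hz exceeds it.
Alias = |190,451 − 2×88,200| = |190,451 − 176,400| = 14,051 Hz = 14.051 kHz.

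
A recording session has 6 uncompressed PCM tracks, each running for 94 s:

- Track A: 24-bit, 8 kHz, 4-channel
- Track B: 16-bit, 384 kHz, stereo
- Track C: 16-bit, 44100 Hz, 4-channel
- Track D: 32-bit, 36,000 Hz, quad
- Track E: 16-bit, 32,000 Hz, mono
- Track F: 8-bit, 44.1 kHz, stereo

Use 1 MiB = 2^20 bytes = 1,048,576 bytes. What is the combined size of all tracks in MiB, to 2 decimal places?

243.21 MiB

Track A: 8,000 × 94 × 3 × 4 = 9,024,000 bytes.
Track B: 384,000 × 94 × 2 × 2 = 144,384,000 bytes.
Track C: 44,100 × 94 × 2 × 4 = 33,163,200 bytes.
Track D: 36,000 × 94 × 4 × 4 = 54,144,000 bytes.
Track E: 32,000 × 94 × 2 × 1 = 6,016,000 bytes.
Track F: 44,100 × 94 × 1 × 2 = 8,290,800 bytes.
Total = 255,022,000 bytes = 243.21 MiB.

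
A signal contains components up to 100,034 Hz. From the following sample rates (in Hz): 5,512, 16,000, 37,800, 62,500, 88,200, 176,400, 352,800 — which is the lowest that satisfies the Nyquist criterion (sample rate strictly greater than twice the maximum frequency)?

352,800 Hz

Need sample rate > 2 × 100,034 = 200,068 Hz.
Lowest listed rate above 200,068 Hz is 352,800 Hz.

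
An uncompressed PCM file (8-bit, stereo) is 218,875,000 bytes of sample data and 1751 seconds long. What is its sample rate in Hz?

Bytes = sample_rate × seconds × bytes_per_sample × channels.
sample_rate = 218,875,000 / (1,751 × 1 × 2) = 218,875,000 / 3,502 = 62,500 Hz.

62,500 Hz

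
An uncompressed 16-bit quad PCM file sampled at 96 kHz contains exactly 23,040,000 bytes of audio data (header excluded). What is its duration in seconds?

Byte rate = 96,000 × 2 × 4 = 768,000 bytes/s.
Duration = 23,040,000 / 768,000 = 30 s.

30 seconds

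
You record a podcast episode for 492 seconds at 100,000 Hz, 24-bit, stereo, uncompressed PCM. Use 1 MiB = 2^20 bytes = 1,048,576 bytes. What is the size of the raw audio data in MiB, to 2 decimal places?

281.52 MiB

Bytes = 100,000 samples/s × 492 s × 3 bytes/sample × 2 ch = 295,200,000 bytes.
295,200,000 / 1,048,576 = 281.52 MiB.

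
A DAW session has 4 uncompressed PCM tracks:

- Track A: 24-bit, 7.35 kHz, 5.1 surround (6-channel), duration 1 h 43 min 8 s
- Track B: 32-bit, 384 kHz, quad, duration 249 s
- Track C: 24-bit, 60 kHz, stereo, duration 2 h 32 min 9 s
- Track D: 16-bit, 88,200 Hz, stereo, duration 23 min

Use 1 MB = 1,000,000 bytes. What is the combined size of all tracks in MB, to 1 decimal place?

6121.8 MB

Track A: 1 h 43 min 8 s = 6,188 s; 7,350 × 6,188 × 3 × 6 = 818,672,400 bytes.
Track B: 384,000 × 249 × 4 × 4 = 1,529,856,000 bytes.
Track C: 2 h 32 min 9 s = 9,129 s; 60,000 × 9,129 × 3 × 2 = 3,286,440,000 bytes.
Track D: 23 min = 1,380 s; 88,200 × 1,380 × 2 × 2 = 486,864,000 bytes.
Total = 6,121,832,400 bytes = 6121.8 MB.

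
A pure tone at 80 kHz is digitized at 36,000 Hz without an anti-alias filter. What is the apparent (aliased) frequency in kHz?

Nyquist = 36,000/2 = 18,000 Hz; 80,000 Hz exceeds it.
Alias = |80,000 − 2×36,000| = |80,000 − 72,000| = 8,000 Hz = 8 kHz.

8 kHz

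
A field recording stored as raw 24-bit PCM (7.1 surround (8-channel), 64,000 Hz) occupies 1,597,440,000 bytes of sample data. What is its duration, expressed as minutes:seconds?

17:20

Byte rate = 64,000 × 3 × 8 = 1,536,000 bytes/s.
Duration = 1,597,440,000 / 1,536,000 = 1,040 s.
1,040 s = 17:20.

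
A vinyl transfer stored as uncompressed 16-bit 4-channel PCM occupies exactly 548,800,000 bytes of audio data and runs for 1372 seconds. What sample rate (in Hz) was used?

Bytes = sample_rate × seconds × bytes_per_sample × channels.
sample_rate = 548,800,000 / (1,372 × 2 × 4) = 548,800,000 / 10,976 = 50,000 Hz.

50,000 Hz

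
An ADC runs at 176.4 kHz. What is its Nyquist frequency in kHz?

Nyquist frequency = sample rate / 2 = 176,400 / 2 = 88.2 kHz.

88.2 kHz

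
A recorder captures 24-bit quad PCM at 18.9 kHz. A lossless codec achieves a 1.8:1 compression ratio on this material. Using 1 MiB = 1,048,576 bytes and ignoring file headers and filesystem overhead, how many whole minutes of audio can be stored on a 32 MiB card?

Uncompressed byte rate = 18,900 × 3 × 4 = 226,800 bytes/s.
After 1.8:1 compression, effective rate ≈ 126000 bytes/s.
Capacity = 32 × 1,048,576 = 33,554,432 bytes.
33,554,432 / effective rate ≈ 266.31 s → 4 minutes.

4 minutes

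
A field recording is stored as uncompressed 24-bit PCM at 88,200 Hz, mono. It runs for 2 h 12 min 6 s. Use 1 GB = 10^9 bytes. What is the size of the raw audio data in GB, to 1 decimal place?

Duration = 2 h 12 min 6 s = 7,926 s.
Bytes = 88,200 samples/s × 7,926 s × 3 bytes/sample × 1 ch = 2,097,219,600 bytes.
2,097,219,600 / 1,000,000,000 = 2.1 GB.

2.1 GB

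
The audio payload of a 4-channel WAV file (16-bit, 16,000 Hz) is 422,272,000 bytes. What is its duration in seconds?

3,299 seconds

Byte rate = 16,000 × 2 × 4 = 128,000 bytes/s.
Duration = 422,272,000 / 128,000 = 3,299 s.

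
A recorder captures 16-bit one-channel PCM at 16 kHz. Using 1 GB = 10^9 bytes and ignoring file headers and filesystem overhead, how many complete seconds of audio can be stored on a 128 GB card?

4,000,000 seconds

Uncompressed byte rate = 16,000 × 2 × 1 = 32,000 bytes/s.
Capacity = 128 × 1,000,000,000 = 128,000,000,000 bytes.
128,000,000,000 / 32,000 ≈ 4000000 s → 4,000,000 seconds.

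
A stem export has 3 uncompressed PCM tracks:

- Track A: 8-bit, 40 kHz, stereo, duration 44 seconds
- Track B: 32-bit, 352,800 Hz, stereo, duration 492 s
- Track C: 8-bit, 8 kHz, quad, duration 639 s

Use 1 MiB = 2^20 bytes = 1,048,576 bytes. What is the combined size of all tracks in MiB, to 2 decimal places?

Track A: 40,000 × 44 × 1 × 2 = 3,520,000 bytes.
Track B: 352,800 × 492 × 4 × 2 = 1,388,620,800 bytes.
Track C: 8,000 × 639 × 1 × 4 = 20,448,000 bytes.
Total = 1,412,588,800 bytes = 1347.15 MiB.

1347.15 MiB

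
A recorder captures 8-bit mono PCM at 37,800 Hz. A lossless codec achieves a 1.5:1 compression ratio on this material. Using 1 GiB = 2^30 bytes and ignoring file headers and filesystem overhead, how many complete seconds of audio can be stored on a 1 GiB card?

42,608 seconds

Uncompressed byte rate = 37,800 × 1 × 1 = 37,800 bytes/s.
After 1.5:1 compression, effective rate ≈ 25200 bytes/s.
Capacity = 1 × 1,073,741,824 = 1,073,741,824 bytes.
1,073,741,824 / effective rate ≈ 42608.8 s → 42,608 seconds.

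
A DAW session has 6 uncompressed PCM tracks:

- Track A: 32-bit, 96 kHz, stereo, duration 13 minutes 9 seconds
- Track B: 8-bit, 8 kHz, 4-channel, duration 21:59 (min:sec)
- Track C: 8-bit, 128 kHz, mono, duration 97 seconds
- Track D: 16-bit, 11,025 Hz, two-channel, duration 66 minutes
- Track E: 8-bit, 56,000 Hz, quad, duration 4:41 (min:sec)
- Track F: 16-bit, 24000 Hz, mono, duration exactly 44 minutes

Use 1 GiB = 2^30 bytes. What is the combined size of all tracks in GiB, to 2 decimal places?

0.95 GiB

Track A: 13 minutes 9 seconds = 789 s; 96,000 × 789 × 4 × 2 = 605,952,000 bytes.
Track B: 21:59 (min:sec) = 1,319 s; 8,000 × 1,319 × 1 × 4 = 42,208,000 bytes.
Track C: 128,000 × 97 × 1 × 1 = 12,416,000 bytes.
Track D: 66 minutes = 3,960 s; 11,025 × 3,960 × 2 × 2 = 174,636,000 bytes.
Track E: 4:41 (min:sec) = 281 s; 56,000 × 281 × 1 × 4 = 62,944,000 bytes.
Track F: exactly 44 minutes = 2,640 s; 24,000 × 2,640 × 2 × 1 = 126,720,000 bytes.
Total = 1,024,876,000 bytes = 0.95 GiB.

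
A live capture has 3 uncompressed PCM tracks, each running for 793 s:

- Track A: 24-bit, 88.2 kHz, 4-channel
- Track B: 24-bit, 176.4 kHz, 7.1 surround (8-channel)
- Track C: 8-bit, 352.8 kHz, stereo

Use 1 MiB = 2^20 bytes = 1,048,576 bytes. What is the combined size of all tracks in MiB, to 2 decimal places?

Track A: 88,200 × 793 × 3 × 4 = 839,311,200 bytes.
Track B: 176,400 × 793 × 3 × 8 = 3,357,244,800 bytes.
Track C: 352,800 × 793 × 1 × 2 = 559,540,800 bytes.
Total = 4,756,096,800 bytes = 4535.77 MiB.

4535.77 MiB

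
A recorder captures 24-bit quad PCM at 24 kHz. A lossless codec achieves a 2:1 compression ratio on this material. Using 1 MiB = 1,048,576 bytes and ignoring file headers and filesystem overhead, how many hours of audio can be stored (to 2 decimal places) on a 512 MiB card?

1.04 hours

Uncompressed byte rate = 24,000 × 3 × 4 = 288,000 bytes/s.
After 2:1 compression, effective rate ≈ 144000 bytes/s.
Capacity = 512 × 1,048,576 = 536,870,912 bytes.
536,870,912 / effective rate ≈ 3728.27 s → 1.04 hours.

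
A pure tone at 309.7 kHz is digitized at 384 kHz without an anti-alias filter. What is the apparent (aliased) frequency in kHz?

74.3 kHz

Nyquist = 384,000/2 = 192,000 Hz; 309,700 Hz exceeds it.
Alias = |309,700 − 1×384,000| = |309,700 − 384,000| = 74,300 Hz = 74.3 kHz.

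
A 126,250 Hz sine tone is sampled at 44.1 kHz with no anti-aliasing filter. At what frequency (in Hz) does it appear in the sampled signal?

6,050 Hz

Nyquist = 44,100/2 = 22,050 Hz; 126,250 Hz exceeds it.
Alias = |126,250 − 3×44,100| = |126,250 − 132,300| = 6,050 Hz.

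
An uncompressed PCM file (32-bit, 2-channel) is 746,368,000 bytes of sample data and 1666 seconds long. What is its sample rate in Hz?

56,000 Hz

Bytes = sample_rate × seconds × bytes_per_sample × channels.
sample_rate = 746,368,000 / (1,666 × 4 × 2) = 746,368,000 / 13,328 = 56,000 Hz.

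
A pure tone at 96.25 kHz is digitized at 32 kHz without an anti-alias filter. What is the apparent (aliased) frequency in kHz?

0.25 kHz

Nyquist = 32,000/2 = 16,000 Hz; 96,250 Hz exceeds it.
Alias = |96,250 − 3×32,000| = |96,250 − 96,000| = 250 Hz = 0.25 kHz.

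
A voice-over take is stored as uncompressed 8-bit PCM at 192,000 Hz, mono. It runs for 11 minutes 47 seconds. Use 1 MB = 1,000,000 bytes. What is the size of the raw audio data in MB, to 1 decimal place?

135.7 MB

Duration = 11 minutes 47 seconds = 707 s.
Bytes = 192,000 samples/s × 707 s × 1 bytes/sample × 1 ch = 135,744,000 bytes.
135,744,000 / 1,000,000 = 135.7 MB.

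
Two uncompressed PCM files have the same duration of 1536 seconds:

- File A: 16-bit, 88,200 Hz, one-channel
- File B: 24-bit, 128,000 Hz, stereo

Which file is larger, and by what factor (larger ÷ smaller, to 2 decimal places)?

File B, by a factor of 4.35

File A: 88,200 × 2 × 1 = 176,400 bytes/s.
File B: 128,000 × 3 × 2 = 768,000 bytes/s.
File B is larger; ratio = 1,179,648,000 / 270,950,400 = 4.35.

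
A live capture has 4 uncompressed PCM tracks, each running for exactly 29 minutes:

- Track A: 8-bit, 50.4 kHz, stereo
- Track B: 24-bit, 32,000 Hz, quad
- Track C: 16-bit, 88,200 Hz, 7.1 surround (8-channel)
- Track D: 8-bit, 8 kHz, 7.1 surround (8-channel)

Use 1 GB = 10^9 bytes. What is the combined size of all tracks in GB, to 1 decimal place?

3.4 GB

exactly 29 minutes = 1,740 s.
Track A: 50,400 × 1,740 × 1 × 2 = 175,392,000 bytes.
Track B: 32,000 × 1,740 × 3 × 4 = 668,160,000 bytes.
Track C: 88,200 × 1,740 × 2 × 8 = 2,455,488,000 bytes.
Track D: 8,000 × 1,740 × 1 × 8 = 111,360,000 bytes.
Total = 3,410,400,000 bytes = 3.4 GB.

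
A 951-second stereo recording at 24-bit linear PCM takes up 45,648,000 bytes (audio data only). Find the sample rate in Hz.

8,000 Hz

Bytes = sample_rate × seconds × bytes_per_sample × channels.
sample_rate = 45,648,000 / (951 × 3 × 2) = 45,648,000 / 5,706 = 8,000 Hz.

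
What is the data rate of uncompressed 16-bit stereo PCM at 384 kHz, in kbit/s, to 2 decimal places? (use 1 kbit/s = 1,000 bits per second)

12288.00 kbit/s

Bit rate = 384,000 × 16 × 2 = 12,288,000 bits/s.
= 12288.00 kbit/s.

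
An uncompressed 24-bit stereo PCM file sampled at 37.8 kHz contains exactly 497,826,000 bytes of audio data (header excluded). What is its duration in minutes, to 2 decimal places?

Byte rate = 37,800 × 3 × 2 = 226,800 bytes/s.
Duration = 497,826,000 / 226,800 = 2,195 s.
2,195 s / 60 = 36.58 minutes.

36.58 minutes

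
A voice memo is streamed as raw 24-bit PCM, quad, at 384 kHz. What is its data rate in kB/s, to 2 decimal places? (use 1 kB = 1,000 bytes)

4608.00 kB/s

Bit rate = 384,000 × 24 × 4 = 36,864,000 bits/s.
36,864,000 / 8 = 4,608,000 B/s = 4608.00 kB/s.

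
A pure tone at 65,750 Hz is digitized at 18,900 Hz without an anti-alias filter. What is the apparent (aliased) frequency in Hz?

Nyquist = 18,900/2 = 9,450 Hz; 65,750 Hz exceeds it.
Alias = |65,750 − 3×18,900| = |65,750 − 56,700| = 9,050 Hz.

9,050 Hz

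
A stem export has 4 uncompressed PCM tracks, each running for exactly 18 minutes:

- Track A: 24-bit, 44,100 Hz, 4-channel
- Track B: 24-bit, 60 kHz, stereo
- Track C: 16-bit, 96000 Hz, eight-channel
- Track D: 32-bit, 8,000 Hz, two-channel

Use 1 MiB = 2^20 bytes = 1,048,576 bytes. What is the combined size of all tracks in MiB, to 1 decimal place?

2563.8 MiB

exactly 18 minutes = 1,080 s.
Track A: 44,100 × 1,080 × 3 × 4 = 571,536,000 bytes.
Track B: 60,000 × 1,080 × 3 × 2 = 388,800,000 bytes.
Track C: 96,000 × 1,080 × 2 × 8 = 1,658,880,000 bytes.
Track D: 8,000 × 1,080 × 4 × 2 = 69,120,000 bytes.
Total = 2,688,336,000 bytes = 2563.8 MiB.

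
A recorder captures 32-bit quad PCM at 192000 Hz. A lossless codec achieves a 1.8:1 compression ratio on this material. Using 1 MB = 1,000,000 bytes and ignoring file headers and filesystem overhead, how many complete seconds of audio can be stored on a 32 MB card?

Uncompressed byte rate = 192,000 × 4 × 4 = 3,072,000 bytes/s.
After 1.8:1 compression, effective rate ≈ 1706666.67 bytes/s.
Capacity = 32 × 1,000,000 = 32,000,000 bytes.
32,000,000 / effective rate ≈ 18.75 s → 18 seconds.

18 seconds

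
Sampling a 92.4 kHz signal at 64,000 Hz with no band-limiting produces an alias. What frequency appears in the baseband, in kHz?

28.4 kHz

Nyquist = 64,000/2 = 32,000 Hz; 92,400 Hz exceeds it.
Alias = |92,400 − 1×64,000| = |92,400 − 64,000| = 28,400 Hz = 28.4 kHz.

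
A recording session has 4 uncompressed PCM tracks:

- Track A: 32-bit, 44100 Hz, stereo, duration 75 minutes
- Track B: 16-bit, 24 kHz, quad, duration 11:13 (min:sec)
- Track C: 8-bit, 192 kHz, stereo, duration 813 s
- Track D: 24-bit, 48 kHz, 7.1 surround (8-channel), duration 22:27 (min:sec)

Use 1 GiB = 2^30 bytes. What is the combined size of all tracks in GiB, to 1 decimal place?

Track A: 75 minutes = 4,500 s; 44,100 × 4,500 × 4 × 2 = 1,587,600,000 bytes.
Track B: 11:13 (min:sec) = 673 s; 24,000 × 673 × 2 × 4 = 129,216,000 bytes.
Track C: 192,000 × 813 × 1 × 2 = 312,192,000 bytes.
Track D: 22:27 (min:sec) = 1,347 s; 48,000 × 1,347 × 3 × 8 = 1,551,744,000 bytes.
Total = 3,580,752,000 bytes = 3.3 GiB.

3.3 GiB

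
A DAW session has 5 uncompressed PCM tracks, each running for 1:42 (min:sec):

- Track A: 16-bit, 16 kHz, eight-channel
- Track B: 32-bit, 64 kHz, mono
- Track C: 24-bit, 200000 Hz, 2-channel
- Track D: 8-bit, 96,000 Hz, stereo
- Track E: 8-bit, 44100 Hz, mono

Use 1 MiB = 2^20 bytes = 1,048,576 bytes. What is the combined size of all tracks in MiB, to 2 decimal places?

189.50 MiB

1:42 (min:sec) = 102 s.
Track A: 16,000 × 102 × 2 × 8 = 26,112,000 bytes.
Track B: 64,000 × 102 × 4 × 1 = 26,112,000 bytes.
Track C: 200,000 × 102 × 3 × 2 = 122,400,000 bytes.
Track D: 96,000 × 102 × 1 × 2 = 19,584,000 bytes.
Track E: 44,100 × 102 × 1 × 1 = 4,498,200 bytes.
Total = 198,706,200 bytes = 189.50 MiB.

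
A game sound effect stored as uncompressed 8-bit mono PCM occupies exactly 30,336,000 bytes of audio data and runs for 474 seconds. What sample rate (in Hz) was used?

64,000 Hz

Bytes = sample_rate × seconds × bytes_per_sample × channels.
sample_rate = 30,336,000 / (474 × 1 × 1) = 30,336,000 / 474 = 64,000 Hz.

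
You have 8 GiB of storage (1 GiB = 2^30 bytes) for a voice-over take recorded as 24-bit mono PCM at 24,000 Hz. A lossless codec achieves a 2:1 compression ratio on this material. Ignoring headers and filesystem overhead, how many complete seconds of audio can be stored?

238,609 seconds

Uncompressed byte rate = 24,000 × 3 × 1 = 72,000 bytes/s.
After 2:1 compression, effective rate ≈ 36000 bytes/s.
Capacity = 8 × 1,073,741,824 = 8,589,934,592 bytes.
8,589,934,592 / effective rate ≈ 238609.29 s → 238,609 seconds.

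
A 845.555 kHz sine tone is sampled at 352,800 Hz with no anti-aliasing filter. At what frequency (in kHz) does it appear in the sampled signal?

Nyquist = 352,800/2 = 176,400 Hz; 845,555 Hz exceeds it.
Alias = |845,555 − 2×352,800| = |845,555 − 705,600| = 139,955 Hz = 139.955 kHz.

139.955 kHz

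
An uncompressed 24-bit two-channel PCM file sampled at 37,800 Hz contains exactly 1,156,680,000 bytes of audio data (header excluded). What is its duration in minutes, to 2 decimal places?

85.00 minutes

Byte rate = 37,800 × 3 × 2 = 226,800 bytes/s.
Duration = 1,156,680,000 / 226,800 = 5,100 s.
5,100 s / 60 = 85.00 minutes.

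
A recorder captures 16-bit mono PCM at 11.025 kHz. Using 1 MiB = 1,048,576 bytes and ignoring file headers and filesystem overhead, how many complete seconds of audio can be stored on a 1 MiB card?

47 seconds

Uncompressed byte rate = 11,025 × 2 × 1 = 22,050 bytes/s.
Capacity = 1 × 1,048,576 = 1,048,576 bytes.
1,048,576 / 22,050 ≈ 47.55 s → 47 seconds.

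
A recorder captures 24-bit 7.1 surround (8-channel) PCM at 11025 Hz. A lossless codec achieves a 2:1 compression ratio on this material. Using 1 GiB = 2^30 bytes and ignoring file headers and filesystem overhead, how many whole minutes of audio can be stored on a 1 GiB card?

Uncompressed byte rate = 11,025 × 3 × 8 = 264,600 bytes/s.
After 2:1 compression, effective rate ≈ 132300 bytes/s.
Capacity = 1 × 1,073,741,824 = 1,073,741,824 bytes.
1,073,741,824 / effective rate ≈ 8115.96 s → 135 minutes.

135 minutes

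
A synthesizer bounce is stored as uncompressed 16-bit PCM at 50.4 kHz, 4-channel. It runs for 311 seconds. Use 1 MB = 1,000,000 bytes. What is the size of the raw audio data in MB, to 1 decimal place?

Bytes = 50,400 samples/s × 311 s × 2 bytes/sample × 4 ch = 125,395,200 bytes.
125,395,200 / 1,000,000 = 125.4 MB.

125.4 MB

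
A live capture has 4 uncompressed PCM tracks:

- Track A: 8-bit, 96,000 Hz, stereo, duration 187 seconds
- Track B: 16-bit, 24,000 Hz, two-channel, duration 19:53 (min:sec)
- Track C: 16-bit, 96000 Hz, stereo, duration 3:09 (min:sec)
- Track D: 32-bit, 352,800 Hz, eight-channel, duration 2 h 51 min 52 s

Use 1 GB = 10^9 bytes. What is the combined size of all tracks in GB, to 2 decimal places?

116.64 GB

Track A: 96,000 × 187 × 1 × 2 = 35,904,000 bytes.
Track B: 19:53 (min:sec) = 1,193 s; 24,000 × 1,193 × 2 × 2 = 114,528,000 bytes.
Track C: 3:09 (min:sec) = 189 s; 96,000 × 189 × 2 × 2 = 72,576,000 bytes.
Track D: 2 h 51 min 52 s = 10,312 s; 352,800 × 10,312 × 4 × 8 = 116,418,355,200 bytes.
Total = 116,641,363,200 bytes = 116.64 GB.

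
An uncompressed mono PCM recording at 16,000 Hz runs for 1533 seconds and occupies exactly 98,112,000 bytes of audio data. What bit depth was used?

Bytes per sample = 98,112,000 / (16,000 × 1,533 × 1) = 98,112,000 / 24,528,000 = 4.
Bit depth = 4 × 8 = 32 bits.

32 bits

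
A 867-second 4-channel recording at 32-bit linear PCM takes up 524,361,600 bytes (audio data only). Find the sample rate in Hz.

37,800 Hz

Bytes = sample_rate × seconds × bytes_per_sample × channels.
sample_rate = 524,361,600 / (867 × 4 × 4) = 524,361,600 / 13,872 = 37,800 Hz.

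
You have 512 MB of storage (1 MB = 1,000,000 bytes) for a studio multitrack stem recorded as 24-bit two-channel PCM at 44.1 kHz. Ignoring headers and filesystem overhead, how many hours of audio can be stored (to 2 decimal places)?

0.54 hours

Uncompressed byte rate = 44,100 × 3 × 2 = 264,600 bytes/s.
Capacity = 512 × 1,000,000 = 512,000,000 bytes.
512,000,000 / 264,600 ≈ 1935 s → 0.54 hours.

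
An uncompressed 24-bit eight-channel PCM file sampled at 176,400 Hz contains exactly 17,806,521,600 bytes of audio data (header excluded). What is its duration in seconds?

Byte rate = 176,400 × 3 × 8 = 4,233,600 bytes/s.
Duration = 17,806,521,600 / 4,233,600 = 4,206 s.

4,206 seconds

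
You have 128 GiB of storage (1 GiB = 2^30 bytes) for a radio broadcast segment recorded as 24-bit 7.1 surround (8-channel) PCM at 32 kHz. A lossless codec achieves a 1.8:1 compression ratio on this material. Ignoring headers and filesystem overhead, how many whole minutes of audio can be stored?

5,368 minutes

Uncompressed byte rate = 32,000 × 3 × 8 = 768,000 bytes/s.
After 1.8:1 compression, effective rate ≈ 426666.67 bytes/s.
Capacity = 128 × 1,073,741,824 = 137,438,953,472 bytes.
137,438,953,472 / effective rate ≈ 322122.55 s → 5,368 minutes.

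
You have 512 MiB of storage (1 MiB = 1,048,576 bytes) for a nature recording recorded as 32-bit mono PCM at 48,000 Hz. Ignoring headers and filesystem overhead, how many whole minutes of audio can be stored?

46 minutes

Uncompressed byte rate = 48,000 × 4 × 1 = 192,000 bytes/s.
Capacity = 512 × 1,048,576 = 536,870,912 bytes.
536,870,912 / 192,000 ≈ 2796.2 s → 46 minutes.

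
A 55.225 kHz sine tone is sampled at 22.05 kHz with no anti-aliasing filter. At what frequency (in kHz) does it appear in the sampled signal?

10.925 kHz

Nyquist = 22,050/2 = 11,025 Hz; 55,225 Hz exceeds it.
Alias = |55,225 − 3×22,050| = |55,225 − 66,150| = 10,925 Hz = 10.925 kHz.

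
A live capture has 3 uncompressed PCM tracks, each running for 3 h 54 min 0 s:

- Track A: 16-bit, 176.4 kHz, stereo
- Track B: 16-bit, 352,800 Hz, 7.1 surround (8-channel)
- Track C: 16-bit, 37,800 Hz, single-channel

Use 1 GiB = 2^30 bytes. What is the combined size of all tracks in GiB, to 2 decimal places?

3 h 54 min 0 s = 14,040 s.
Track A: 176,400 × 14,040 × 2 × 2 = 9,906,624,000 bytes.
Track B: 352,800 × 14,040 × 2 × 8 = 79,252,992,000 bytes.
Track C: 37,800 × 14,040 × 2 × 1 = 1,061,424,000 bytes.
Total = 90,221,040,000 bytes = 84.02 GiB.

84.02 GiB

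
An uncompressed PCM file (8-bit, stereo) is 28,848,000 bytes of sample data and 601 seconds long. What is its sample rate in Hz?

Bytes = sample_rate × seconds × bytes_per_sample × channels.
sample_rate = 28,848,000 / (601 × 1 × 2) = 28,848,000 / 1,202 = 24,000 Hz.

24,000 Hz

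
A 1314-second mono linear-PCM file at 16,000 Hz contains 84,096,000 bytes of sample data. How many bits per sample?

32 bits

Bytes per sample = 84,096,000 / (16,000 × 1,314 × 1) = 84,096,000 / 21,024,000 = 4.
Bit depth = 4 × 8 = 32 bits.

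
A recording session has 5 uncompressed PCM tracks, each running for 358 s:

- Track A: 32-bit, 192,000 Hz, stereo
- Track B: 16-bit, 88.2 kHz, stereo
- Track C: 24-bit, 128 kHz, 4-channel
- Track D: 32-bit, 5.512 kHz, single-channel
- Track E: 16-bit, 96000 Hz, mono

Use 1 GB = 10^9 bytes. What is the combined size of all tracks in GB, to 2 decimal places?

Track A: 192,000 × 358 × 4 × 2 = 549,888,000 bytes.
Track B: 88,200 × 358 × 2 × 2 = 126,302,400 bytes.
Track C: 128,000 × 358 × 3 × 4 = 549,888,000 bytes.
Track D: 5,512 × 358 × 4 × 1 = 7,893,184 bytes.
Track E: 96,000 × 358 × 2 × 1 = 68,736,000 bytes.
Total = 1,302,707,584 bytes = 1.30 GB.

1.30 GB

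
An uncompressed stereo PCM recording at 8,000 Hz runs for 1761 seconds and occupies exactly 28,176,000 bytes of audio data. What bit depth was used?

Bytes per sample = 28,176,000 / (8,000 × 1,761 × 2) = 28,176,000 / 28,176,000 = 1.
Bit depth = 1 × 8 = 8 bits.

8 bits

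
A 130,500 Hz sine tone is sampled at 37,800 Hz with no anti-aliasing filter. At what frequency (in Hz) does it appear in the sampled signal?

Nyquist = 37,800/2 = 18,900 Hz; 130,500 Hz exceeds it.
Alias = |130,500 − 3×37,800| = |130,500 − 113,400| = 17,100 Hz.

17,100 Hz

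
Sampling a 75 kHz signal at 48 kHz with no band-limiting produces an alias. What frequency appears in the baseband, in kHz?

Nyquist = 48,000/2 = 24,000 Hz; 75,000 Hz exceeds it.
Alias = |75,000 − 2×48,000| = |75,000 − 96,000| = 21,000 Hz = 21 kHz.

21 kHz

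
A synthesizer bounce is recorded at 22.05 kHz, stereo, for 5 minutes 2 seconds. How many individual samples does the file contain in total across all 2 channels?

13,318,200 samples

5 minutes 2 seconds = 302 s.
22,050 × 302 s × 2 ch = 13,318,200 samples.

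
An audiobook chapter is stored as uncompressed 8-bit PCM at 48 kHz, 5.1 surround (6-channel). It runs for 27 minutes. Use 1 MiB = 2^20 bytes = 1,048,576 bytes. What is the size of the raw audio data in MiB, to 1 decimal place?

444.9 MiB

Duration = 27 minutes = 1,620 s.
Bytes = 48,000 samples/s × 1,620 s × 1 bytes/sample × 6 ch = 466,560,000 bytes.
466,560,000 / 1,048,576 = 444.9 MiB.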